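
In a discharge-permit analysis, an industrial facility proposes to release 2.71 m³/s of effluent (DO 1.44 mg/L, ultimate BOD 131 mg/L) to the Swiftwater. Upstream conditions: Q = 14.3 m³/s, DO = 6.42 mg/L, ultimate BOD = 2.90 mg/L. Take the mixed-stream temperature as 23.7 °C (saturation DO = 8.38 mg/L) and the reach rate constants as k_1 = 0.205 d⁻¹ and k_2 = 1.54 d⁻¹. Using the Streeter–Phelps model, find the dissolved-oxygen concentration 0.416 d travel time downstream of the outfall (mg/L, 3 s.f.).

DO ≈ 5.53 mg/L

Mixed DO = (14.3×6.42 + 2.71×1.44)/(14.3+2.71) = 95.71/17.01 = 5.627 mg/L.
Mixed L₀ = (14.3×2.90 + 2.71×131)/(17.01) = 396.5/17.01 = 23.31 mg/L.
Initial deficit D₀ = C_s − DO₀ = 8.38 − 5.627 = 2.753 mg/L.
D(0.416) = [0.205×23.31/(1.54−0.205)](e^(−0.205×0.416) − e^(−1.54×0.416)) + 2.753 e^(−1.54×0.416)
= 3.579 × (0.9183 − 0.5270) + 2.753 × 0.5270 = 2.851 mg/L.
DO = 8.38 − 2.851 = 5.529 mg/L.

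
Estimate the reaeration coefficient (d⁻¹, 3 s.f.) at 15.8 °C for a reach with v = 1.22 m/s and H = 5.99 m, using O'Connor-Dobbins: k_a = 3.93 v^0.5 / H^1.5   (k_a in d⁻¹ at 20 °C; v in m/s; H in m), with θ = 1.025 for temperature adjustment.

k_a ≈ 0.267 d⁻¹

k_a(20) = 3.93 × 1.22^0.5 / 5.99^1.5 = 3.93 × 1.105 / 14.66 = 0.2961 d⁻¹.
k_a(15.8) = 0.2961 × 1.025^(15.8−20) = 0.2961 × 0.9015 = 0.2669 d⁻¹.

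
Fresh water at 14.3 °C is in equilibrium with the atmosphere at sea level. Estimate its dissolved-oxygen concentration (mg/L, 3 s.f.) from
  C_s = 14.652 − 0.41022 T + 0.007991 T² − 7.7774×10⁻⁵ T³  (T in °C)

C_s = 14.652 − 0.41022×14.3 + 0.007991×14.3² − 7.7774×10⁻⁵×14.3³ = 10.19 mg/L.

C_s ≈ 10.2 mg/L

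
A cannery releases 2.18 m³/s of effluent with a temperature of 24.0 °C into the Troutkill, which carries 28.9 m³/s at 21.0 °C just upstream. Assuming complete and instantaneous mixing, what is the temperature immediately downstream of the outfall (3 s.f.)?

Flow-weighted mixing: C = (Q_r C_r + Q_w C_w)/(Q_r + Q_w)
= (28.9×21.0 + 2.18×24.0)/(28.9 + 2.18) = 659.2/31.08 = 21.21 °C.

21.2 °C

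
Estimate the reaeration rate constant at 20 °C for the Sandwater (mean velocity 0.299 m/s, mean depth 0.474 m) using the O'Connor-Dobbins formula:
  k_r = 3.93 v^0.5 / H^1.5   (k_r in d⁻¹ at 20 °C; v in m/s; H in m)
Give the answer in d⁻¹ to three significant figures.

k_r ≈ 6.59 d⁻¹

k_r = 3.93 × 0.299^0.5 / 0.474^1.5 = 3.93 × 0.5468 / 0.3263 = 6.585 d⁻¹.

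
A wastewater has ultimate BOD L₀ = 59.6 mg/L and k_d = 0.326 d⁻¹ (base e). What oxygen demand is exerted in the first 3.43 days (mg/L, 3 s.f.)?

y_t = L₀(1 − e^(−k_d t)) = 59.6 × (1 − e^(−0.326×3.43))
= 59.6 × (1 − 0.3269) = 59.6 × 0.6731 = 40.12 mg/L.

y ≈ 40.1 mg/L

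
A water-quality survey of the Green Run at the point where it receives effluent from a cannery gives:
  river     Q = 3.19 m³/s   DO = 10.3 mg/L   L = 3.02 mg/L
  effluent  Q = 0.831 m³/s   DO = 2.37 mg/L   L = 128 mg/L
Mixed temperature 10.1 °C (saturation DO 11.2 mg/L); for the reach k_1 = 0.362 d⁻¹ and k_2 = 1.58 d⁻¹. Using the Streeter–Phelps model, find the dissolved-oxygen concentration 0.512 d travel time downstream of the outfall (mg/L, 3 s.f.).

DO ≈ 6.76 mg/L

Mixed DO = (3.19×10.3 + 0.831×2.37)/(3.19+0.831) = 34.83/4.021 = 8.661 mg/L.
Mixed L₀ = (3.19×3.02 + 0.831×128)/(4.021) = 116.0/4.021 = 28.85 mg/L.
Initial deficit D₀ = C_s − DO₀ = 11.2 − 8.661 = 2.539 mg/L.
D(0.512) = [0.362×28.85/(1.58−0.362)](e^(−0.362×0.512) − e^(−1.58×0.512)) + 2.539 e^(−1.58×0.512)
= 8.574 × (0.8308 − 0.4453) + 2.539 × 0.4453 = 4.436 mg/L.
DO = 11.2 − 4.436 = 6.764 mg/L.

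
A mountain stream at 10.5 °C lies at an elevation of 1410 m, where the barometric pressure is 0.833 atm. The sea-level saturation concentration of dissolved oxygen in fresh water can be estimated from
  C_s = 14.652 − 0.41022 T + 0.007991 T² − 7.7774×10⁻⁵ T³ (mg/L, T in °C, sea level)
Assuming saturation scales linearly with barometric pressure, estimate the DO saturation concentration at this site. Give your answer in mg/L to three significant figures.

C_s ≈ 9.28 mg/L

At sea level: C_s = 14.652 − 0.41022×10.5 + 0.007991×10.5² − 7.7774×10⁻⁵×10.5³ = 11.14 mg/L.
Pressure correction: C_s' = 11.14 × 0.833 = 9.276 mg/L.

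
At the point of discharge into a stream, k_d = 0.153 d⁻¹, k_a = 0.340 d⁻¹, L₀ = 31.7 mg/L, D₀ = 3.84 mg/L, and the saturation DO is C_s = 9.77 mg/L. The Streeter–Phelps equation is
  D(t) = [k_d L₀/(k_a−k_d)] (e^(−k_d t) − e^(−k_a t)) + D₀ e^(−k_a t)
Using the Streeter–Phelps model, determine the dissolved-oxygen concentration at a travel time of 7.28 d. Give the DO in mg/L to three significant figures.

DO ≈ 3.11 mg/L

k_d L₀/(k_a−k_d) = 0.153×31.7/(0.340−0.153) = 4.850/0.1870 = 25.94 mg/L.
e^(−k_d t) = e^(−0.153×7.280) = 0.3283; e^(−k_a t) = e^(−0.340×7.280) = 0.08415.
D = 25.94 × (0.3283 − 0.08415) + 3.84 × 0.08415 = 6.332 + 0.3231 = 6.655 mg/L.
DO = C_s − D = 9.77 − 6.655 = 3.115 mg/L.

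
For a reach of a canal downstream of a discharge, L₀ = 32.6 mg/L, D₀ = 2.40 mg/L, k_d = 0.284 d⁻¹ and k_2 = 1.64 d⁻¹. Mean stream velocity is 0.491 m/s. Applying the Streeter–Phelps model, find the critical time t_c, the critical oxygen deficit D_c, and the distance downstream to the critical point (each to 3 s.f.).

t_c ≈ 0.974 d; D_c ≈ 4.28 mg/L; x_c ≈ 41.3 km

t_c = [1/(k_2−k_d)] ln[(k_2/k_d)(1 − D₀(k_2−k_d)/(k_d L₀))]
= [1/(1.64−0.284)] ln[(1.64/0.284)(1 − 2.40×1.356/(0.284×32.6))]
= (1/1.356) ln[5.775 × 0.6485] = 0.7375 × ln(3.745) = 0.7375 × 1.320 = 0.9737 d.
D_c = (k_d/k_2) L₀ e^(−k_d t_c) = (0.284/1.64) × 32.6 × e^(−0.284×0.9737) = 0.1732 × 32.6 × 0.7584 = 4.281 mg/L.
x_c = v t_c = 0.491 m/s × 0.9737 d × 86400 s/d = 41310 m ≈ 41.3 km.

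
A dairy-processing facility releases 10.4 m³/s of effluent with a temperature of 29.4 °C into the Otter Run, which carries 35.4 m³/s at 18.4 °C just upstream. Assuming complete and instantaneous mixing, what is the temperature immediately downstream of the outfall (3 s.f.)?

20.9 °C

Flow-weighted mixing: C = (Q_r C_r + Q_w C_w)/(Q_r + Q_w)
= (35.4×18.4 + 10.4×29.4)/(35.4 + 10.4) = 957.1/45.80 = 20.90 °C.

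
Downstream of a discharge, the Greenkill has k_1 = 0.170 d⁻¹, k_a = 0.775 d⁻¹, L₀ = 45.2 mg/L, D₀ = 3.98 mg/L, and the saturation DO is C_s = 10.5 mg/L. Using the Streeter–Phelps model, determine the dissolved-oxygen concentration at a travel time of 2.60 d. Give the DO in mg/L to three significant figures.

k_1 L₀/(k_a−k_1) = 0.170×45.2/(0.775−0.170) = 7.684/0.6050 = 12.70 mg/L.
e^(−k_1 t) = e^(−0.170×2.600) = 0.6427; e^(−k_a t) = e^(−0.775×2.600) = 0.1333.
D = 12.70 × (0.6427 − 0.1333) + 3.98 × 0.1333 = 6.470 + 0.5306 = 7.001 mg/L.
DO = C_s − D = 10.5 − 7.001 = 3.499 mg/L.

DO ≈ 3.50 mg/L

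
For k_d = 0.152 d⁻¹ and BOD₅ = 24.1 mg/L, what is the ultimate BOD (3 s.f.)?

L₀ ≈ 45.3 mg/L

BOD₅ = L₀(1 − e^(−5k_d)) ⇒ L₀ = BOD₅ / (1 − e^(−5×0.152))
= 24.1 / (1 − 0.4677) = 24.1 / 0.5323 = 45.27 mg/L.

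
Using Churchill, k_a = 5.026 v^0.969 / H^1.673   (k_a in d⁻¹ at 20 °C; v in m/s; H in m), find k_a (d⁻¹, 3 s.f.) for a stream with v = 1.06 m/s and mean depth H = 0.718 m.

k_a ≈ 9.26 d⁻¹

k_a = 5.026 × 1.06^0.969 / 0.718^1.673 = 5.026 × 1.058 / 0.5745 = 9.257 d⁻¹.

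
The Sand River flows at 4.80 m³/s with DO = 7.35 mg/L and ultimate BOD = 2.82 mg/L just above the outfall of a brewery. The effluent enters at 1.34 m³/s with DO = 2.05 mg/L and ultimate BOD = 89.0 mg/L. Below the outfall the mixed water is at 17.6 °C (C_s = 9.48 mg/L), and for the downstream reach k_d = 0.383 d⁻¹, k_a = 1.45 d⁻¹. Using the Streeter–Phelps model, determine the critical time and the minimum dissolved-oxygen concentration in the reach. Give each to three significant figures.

t_c ≈ 0.732 d; minimum DO ≈ 5.16 mg/L

Mixed DO = (4.80×7.35 + 1.34×2.05)/(4.80+1.34) = 38.03/6.140 = 6.193 mg/L.
Mixed L₀ = (4.80×2.82 + 1.34×89.0)/(6.140) = 132.8/6.140 = 21.63 mg/L.
Initial deficit D₀ = C_s − DO₀ = 9.48 − 6.193 = 3.287 mg/L.
t_c = (1/1.067) ln[(1.45/0.383)(1 − 3.287×1.067/(0.383×21.63))] = 0.9372 × ln(2.183) = 0.7317 d.
D_c = (0.383/1.45) × 21.63 × e^(−0.383×0.7317) = 0.2641 × 21.63 × 0.7556 = 4.317 mg/L.
Minimum DO = 9.48 − 4.317 = 5.163 mg/L.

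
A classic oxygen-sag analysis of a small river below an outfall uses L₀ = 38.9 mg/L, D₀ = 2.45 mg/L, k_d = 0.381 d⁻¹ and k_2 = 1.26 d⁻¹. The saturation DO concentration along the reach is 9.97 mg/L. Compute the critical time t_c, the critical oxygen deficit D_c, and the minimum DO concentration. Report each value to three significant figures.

t_c ≈ 1.18 d; D_c ≈ 7.50 mg/L; min DO ≈ 2.47 mg/L

At the critical point dD/dt = 0, so k_d L₀ e^(−k_d t) = k_2 D. Substituting D(t) from the Streeter–Phelps equation and solving for t gives
t_c = ln[(k_2/k_d)(1 − D₀(k_2−k_d)/(k_d L₀))] / (k_2−k_d).
Here k_2−k_d = 0.8790 d⁻¹ and 1 − D₀(k_2−k_d)/(k_d L₀) = 1 − 2.45×0.8790/(0.381×38.9) = 0.8547, so
t_c = ln(3.307 × 0.8547) / 0.8790 = 1.039 / 0.8790 = 1.182 d.
D_c = (k_d/k_2) L₀ e^(−k_d t_c) = (0.381/1.26) × 38.9 × e^(−0.381×1.182) = 0.3024 × 38.9 × 0.6374 = 7.497 mg/L.
Minimum DO = C_s − D_c = 9.97 − 7.497 = 2.473 mg/L.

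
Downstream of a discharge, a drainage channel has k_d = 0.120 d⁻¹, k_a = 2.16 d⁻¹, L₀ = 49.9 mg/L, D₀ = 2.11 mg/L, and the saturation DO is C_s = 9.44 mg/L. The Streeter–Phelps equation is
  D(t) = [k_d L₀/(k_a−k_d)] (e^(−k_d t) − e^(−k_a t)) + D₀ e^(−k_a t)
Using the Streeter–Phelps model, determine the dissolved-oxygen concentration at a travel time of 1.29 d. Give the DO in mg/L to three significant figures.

k_d L₀/(k_a−k_d) = 0.120×49.9/(2.16−0.120) = 5.988/2.040 = 2.935 mg/L.
e^(−k_d t) = e^(−0.120×1.290) = 0.8566; e^(−k_a t) = e^(−2.16×1.290) = 0.06164.
D = 2.935 × (0.8566 − 0.06164) + 2.11 × 0.06164 = 2.333 + 0.1301 = 2.463 mg/L.
DO = C_s − D = 9.44 − 2.463 = 6.977 mg/L.

DO ≈ 6.98 mg/L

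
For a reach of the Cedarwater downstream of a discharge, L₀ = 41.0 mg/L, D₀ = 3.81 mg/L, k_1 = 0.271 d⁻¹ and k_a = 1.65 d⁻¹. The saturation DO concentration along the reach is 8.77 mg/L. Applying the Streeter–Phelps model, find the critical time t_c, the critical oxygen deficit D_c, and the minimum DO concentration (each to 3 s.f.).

t_c ≈ 0.846 d; D_c ≈ 5.35 mg/L; min DO ≈ 3.42 mg/L

At the critical point dD/dt = 0, so k_1 L₀ e^(−k_1 t) = k_a D. Substituting D(t) from the Streeter–Phelps equation and solving for t gives
t_c = ln[(k_a/k_1)(1 − D₀(k_a−k_1)/(k_1 L₀))] / (k_a−k_1).
Here k_a−k_1 = 1.379 d⁻¹ and 1 − D₀(k_a−k_1)/(k_1 L₀) = 1 − 3.81×1.379/(0.271×41.0) = 0.5271, so
t_c = ln(6.089 × 0.5271) / 1.379 = 1.166 / 1.379 = 0.8456 d.
L(t_c) = L₀ e^(−k_1 t_c) = 41.0 × 0.7952 = 32.60 mg/L, and at the critical point k_a D_c = k_1 L, so D_c = (0.271/1.65) × 32.60 = 5.355 mg/L.
Minimum DO = C_s − D_c = 8.77 − 5.355 = 3.415 mg/L.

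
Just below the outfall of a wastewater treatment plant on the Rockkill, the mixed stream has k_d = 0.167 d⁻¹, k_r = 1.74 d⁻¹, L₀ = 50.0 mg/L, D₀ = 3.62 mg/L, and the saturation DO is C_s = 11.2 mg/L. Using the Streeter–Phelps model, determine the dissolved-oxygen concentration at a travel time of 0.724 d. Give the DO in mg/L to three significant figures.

DO ≈ 6.98 mg/L

k_d L₀/(k_r−k_d) = 0.167×50.0/(1.74−0.167) = 8.350/1.573 = 5.308 mg/L.
e^(−k_d t) = e^(−0.167×0.7240) = 0.8861; e^(−k_r t) = e^(−1.74×0.7240) = 0.2837.
D = 5.308 × (0.8861 − 0.2837) + 3.62 × 0.2837 = 3.198 + 1.027 = 4.225 mg/L.
DO = C_s − D = 11.2 − 4.225 = 6.975 mg/L.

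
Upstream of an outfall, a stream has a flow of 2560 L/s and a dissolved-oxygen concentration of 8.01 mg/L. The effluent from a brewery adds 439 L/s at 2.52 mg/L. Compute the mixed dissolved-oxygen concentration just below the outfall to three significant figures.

Flow-weighted mixing: C = (Q_r C_r + Q_w C_w)/(Q_r + Q_w)
= (2560×8.01 + 439×2.52)/(2560 + 439) = 21610/2999 = 7.206 mg/L.

7.21 mg/L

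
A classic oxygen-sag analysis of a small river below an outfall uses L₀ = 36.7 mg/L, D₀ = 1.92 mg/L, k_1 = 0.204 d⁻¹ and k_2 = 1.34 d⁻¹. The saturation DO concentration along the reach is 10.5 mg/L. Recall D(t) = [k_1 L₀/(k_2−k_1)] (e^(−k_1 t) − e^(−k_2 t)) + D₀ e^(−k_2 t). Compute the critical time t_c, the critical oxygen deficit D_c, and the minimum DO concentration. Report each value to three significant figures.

At the critical point dD/dt = 0, so k_1 L₀ e^(−k_1 t) = k_2 D. Substituting D(t) from the Streeter–Phelps equation and solving for t gives
t_c = ln[(k_2/k_1)(1 − D₀(k_2−k_1)/(k_1 L₀))] / (k_2−k_1).
Here k_2−k_1 = 1.136 d⁻¹ and 1 − D₀(k_2−k_1)/(k_1 L₀) = 1 − 1.92×1.136/(0.204×36.7) = 0.7087, so
t_c = ln(6.569 × 0.7087) / 1.136 = 1.538 / 1.136 = 1.354 d.
L(t_c) = L₀ e^(−k_1 t_c) = 36.7 × 0.7587 = 27.84 mg/L, and at the critical point k_2 D_c = k_1 L, so D_c = (0.204/1.34) × 27.84 = 4.239 mg/L.
Minimum DO = C_s − D_c = 10.5 − 4.239 = 6.261 mg/L.

t_c ≈ 1.35 d; D_c ≈ 4.24 mg/L; min DO ≈ 6.26 mg/L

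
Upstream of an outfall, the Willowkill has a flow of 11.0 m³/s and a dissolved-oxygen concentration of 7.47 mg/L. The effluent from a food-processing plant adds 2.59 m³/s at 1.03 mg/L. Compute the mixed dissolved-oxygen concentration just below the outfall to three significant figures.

6.24 mg/L

Flow-weighted mixing: C = (Q_r C_r + Q_w C_w)/(Q_r + Q_w)
= (11.0×7.47 + 2.59×1.03)/(11.0 + 2.59) = 84.84/13.59 = 6.243 mg/L.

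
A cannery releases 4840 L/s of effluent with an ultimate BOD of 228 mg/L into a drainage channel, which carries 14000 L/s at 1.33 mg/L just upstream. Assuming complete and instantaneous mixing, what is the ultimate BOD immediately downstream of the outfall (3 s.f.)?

Flow-weighted mixing: C = (Q_r C_r + Q_w C_w)/(Q_r + Q_w)
= (14000×1.33 + 4840×228)/(14000 + 4840) = 1.122×10^6/18840 = 59.56 mg/L.

59.6 mg/L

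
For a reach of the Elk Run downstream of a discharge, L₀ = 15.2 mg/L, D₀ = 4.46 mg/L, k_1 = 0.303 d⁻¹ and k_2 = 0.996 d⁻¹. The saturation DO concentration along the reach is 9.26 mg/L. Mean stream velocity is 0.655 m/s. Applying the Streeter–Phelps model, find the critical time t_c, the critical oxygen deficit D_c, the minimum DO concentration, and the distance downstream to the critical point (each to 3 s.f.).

At the critical point dD/dt = 0, so k_1 L₀ e^(−k_1 t) = k_2 D. Substituting D(t) from the Streeter–Phelps equation and solving for t gives
t_c = ln[(k_2/k_1)(1 − D₀(k_2−k_1)/(k_1 L₀))] / (k_2−k_1).
Here k_2−k_1 = 0.6930 d⁻¹ and 1 − D₀(k_2−k_1)/(k_1 L₀) = 1 − 4.46×0.6930/(0.303×15.2) = 0.3289, so
t_c = ln(3.287 × 0.3289) / 0.6930 = 0.07804 / 0.6930 = 0.1126 d.
L(t_c) = L₀ e^(−k_1 t_c) = 15.2 × 0.9665 = 14.69 mg/L, and at the critical point k_2 D_c = k_1 L, so D_c = (0.303/0.996) × 14.69 = 4.469 mg/L.
Minimum DO = C_s − D_c = 9.26 − 4.469 = 4.791 mg/L.
x_c = v t_c = 0.655 m/s × 0.1126 d × 86400 s/d = 6373 m ≈ 6.37 km.

t_c ≈ 0.113 d; D_c ≈ 4.47 mg/L; min DO ≈ 4.79 mg/L; x_c ≈ 6.37 km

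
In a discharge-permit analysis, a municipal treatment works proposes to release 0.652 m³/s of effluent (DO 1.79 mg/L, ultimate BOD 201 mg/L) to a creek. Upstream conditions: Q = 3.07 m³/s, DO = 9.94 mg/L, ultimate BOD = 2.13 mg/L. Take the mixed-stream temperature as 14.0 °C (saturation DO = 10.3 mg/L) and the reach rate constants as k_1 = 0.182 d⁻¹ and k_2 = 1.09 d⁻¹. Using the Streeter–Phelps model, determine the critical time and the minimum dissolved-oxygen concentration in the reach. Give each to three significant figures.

t_c ≈ 1.67 d; minimum DO ≈ 5.74 mg/L

Mixed DO = (3.07×9.94 + 0.652×1.79)/(3.07+0.652) = 31.68/3.722 = 8.512 mg/L.
Mixed L₀ = (3.07×2.13 + 0.652×201)/(3.722) = 137.6/3.722 = 36.97 mg/L.
Initial deficit D₀ = C_s − DO₀ = 10.3 − 8.512 = 1.788 mg/L.
t_c = (1/0.9080) ln[(1.09/0.182)(1 − 1.788×0.9080/(0.182×36.97))] = 1.101 × ln(4.544) = 1.667 d.
D_c = (0.182/1.09) × 36.97 × e^(−0.182×1.667) = 0.1670 × 36.97 × 0.7383 = 4.557 mg/L.
Minimum DO = 10.3 − 4.557 = 5.743 mg/L.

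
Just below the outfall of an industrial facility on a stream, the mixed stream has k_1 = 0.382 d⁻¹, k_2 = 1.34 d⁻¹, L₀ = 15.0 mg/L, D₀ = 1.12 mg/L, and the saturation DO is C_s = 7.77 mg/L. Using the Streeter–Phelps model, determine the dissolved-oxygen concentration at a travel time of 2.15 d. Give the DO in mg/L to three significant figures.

k_1 L₀/(k_2−k_1) = 0.382×15.0/(1.34−0.382) = 5.730/0.9580 = 5.981 mg/L.
e^(−k_1 t) = e^(−0.382×2.150) = 0.4399; e^(−k_2 t) = e^(−1.34×2.150) = 0.05608.
D = 5.981 × (0.4399 − 0.05608) + 1.12 × 0.05608 = 2.295 + 0.06281 = 2.358 mg/L.
DO = C_s − D = 7.77 − 2.358 = 5.412 mg/L.

DO ≈ 5.41 mg/L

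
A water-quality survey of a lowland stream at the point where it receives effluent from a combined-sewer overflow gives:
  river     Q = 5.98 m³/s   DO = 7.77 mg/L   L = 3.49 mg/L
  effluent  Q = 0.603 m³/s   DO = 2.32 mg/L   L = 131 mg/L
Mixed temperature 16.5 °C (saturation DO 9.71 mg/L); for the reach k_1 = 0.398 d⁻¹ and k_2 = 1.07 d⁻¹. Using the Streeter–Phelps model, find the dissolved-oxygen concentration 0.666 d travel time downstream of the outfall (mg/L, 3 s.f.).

DO ≈ 6.03 mg/L

Mixed DO = (5.98×7.77 + 0.603×2.32)/(5.98+0.603) = 47.86/6.583 = 7.271 mg/L.
Mixed L₀ = (5.98×3.49 + 0.603×131)/(6.583) = 99.86/6.583 = 15.17 mg/L.
Initial deficit D₀ = C_s − DO₀ = 9.71 − 7.271 = 2.439 mg/L.
D(0.666) = [0.398×15.17/(1.07−0.398)](e^(−0.398×0.666) − e^(−1.07×0.666)) + 2.439 e^(−1.07×0.666)
= 8.985 × (0.7672 − 0.4904) + 2.439 × 0.4904 = 3.683 mg/L.
DO = 9.71 − 3.683 = 6.027 mg/L.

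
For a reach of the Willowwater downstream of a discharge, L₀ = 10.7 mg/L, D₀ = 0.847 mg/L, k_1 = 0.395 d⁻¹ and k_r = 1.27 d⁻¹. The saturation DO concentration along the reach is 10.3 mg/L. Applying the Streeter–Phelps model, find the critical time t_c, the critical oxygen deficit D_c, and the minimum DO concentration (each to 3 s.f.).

With k_r/k_1 = 3.215 and 1 − D₀(k_r−k_1)/(k_1 L₀) = 0.8246,
t_c = ln(3.215 × 0.8246) / (1.27 − 0.395) = ln(2.651) / 0.8750 = 0.9751/0.8750 = 1.114 d.
D_c = (k_1/k_r) L₀ e^(−k_1 t_c) = (0.395/1.27) × 10.7 × e^(−0.395×1.114) = 0.3110 × 10.7 × 0.6439 = 2.143 mg/L.
Minimum DO = C_s − D_c = 10.3 − 2.143 = 8.157 mg/L.

t_c ≈ 1.11 d; D_c ≈ 2.14 mg/L; min DO ≈ 8.16 mg/L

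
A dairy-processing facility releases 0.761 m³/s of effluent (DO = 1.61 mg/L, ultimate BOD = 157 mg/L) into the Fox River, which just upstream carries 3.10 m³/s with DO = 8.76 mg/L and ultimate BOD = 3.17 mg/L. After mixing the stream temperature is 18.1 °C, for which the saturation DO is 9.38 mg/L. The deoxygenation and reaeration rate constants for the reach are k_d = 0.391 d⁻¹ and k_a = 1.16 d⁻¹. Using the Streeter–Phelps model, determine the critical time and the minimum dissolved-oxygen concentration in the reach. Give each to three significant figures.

Mixed DO = (3.10×8.76 + 0.761×1.61)/(3.10+0.761) = 28.38/3.861 = 7.351 mg/L.
Mixed L₀ = (3.10×3.17 + 0.761×157)/(3.861) = 129.3/3.861 = 33.49 mg/L.
Initial deficit D₀ = C_s − DO₀ = 9.38 − 7.351 = 2.029 mg/L.
t_c = (1/0.7690) ln[(1.16/0.391)(1 − 2.029×0.7690/(0.391×33.49))] = 1.300 × ln(2.613) = 1.249 d.
D_c = (0.391/1.16) × 33.49 × e^(−0.391×1.249) = 0.3371 × 33.49 × 0.6136 = 6.927 mg/L.
Minimum DO = 9.38 − 6.927 = 2.453 mg/L.

t_c ≈ 1.25 d; minimum DO ≈ 2.45 mg/L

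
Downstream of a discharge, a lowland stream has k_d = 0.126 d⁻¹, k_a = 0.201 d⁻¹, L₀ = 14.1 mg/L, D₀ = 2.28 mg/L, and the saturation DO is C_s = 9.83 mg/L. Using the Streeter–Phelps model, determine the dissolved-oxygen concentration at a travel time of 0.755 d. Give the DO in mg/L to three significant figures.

DO ≈ 6.69 mg/L

k_d L₀/(k_a−k_d) = 0.126×14.1/(0.201−0.126) = 1.777/0.07500 = 23.69 mg/L.
e^(−k_d t) = e^(−0.126×0.7550) = 0.9093; e^(−k_a t) = e^(−0.201×0.7550) = 0.8592.
D = 23.69 × (0.9093 − 0.8592) + 2.28 × 0.8592 = 1.186 + 1.959 = 3.145 mg/L.
DO = C_s − D = 9.83 − 3.145 = 6.685 mg/L.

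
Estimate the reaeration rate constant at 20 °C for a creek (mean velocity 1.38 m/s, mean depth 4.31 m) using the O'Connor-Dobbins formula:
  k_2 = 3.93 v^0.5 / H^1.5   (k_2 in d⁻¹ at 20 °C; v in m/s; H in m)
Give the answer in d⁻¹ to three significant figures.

k_2 ≈ 0.516 d⁻¹

k_2 = 3.93 × 1.38^0.5 / 4.31^1.5 = 3.93 × 1.175 / 8.948 = 0.5160 d⁻¹.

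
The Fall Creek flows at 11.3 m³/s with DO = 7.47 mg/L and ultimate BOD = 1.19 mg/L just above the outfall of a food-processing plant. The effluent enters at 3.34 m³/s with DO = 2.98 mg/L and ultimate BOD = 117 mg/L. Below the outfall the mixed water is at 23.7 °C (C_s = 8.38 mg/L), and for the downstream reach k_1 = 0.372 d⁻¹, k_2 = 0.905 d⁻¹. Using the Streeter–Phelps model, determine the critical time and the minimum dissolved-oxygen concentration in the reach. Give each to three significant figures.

Mixed DO = (11.3×7.47 + 3.34×2.98)/(11.3+3.34) = 94.36/14.64 = 6.446 mg/L.
Mixed L₀ = (11.3×1.19 + 3.34×117)/(14.64) = 404.2/14.64 = 27.61 mg/L.
Initial deficit D₀ = C_s − DO₀ = 8.38 − 6.446 = 1.934 mg/L.
t_c = (1/0.5330) ln[(0.905/0.372)(1 − 1.934×0.5330/(0.372×27.61))] = 1.876 × ln(2.189) = 1.470 d.
D_c = (0.372/0.905) × 27.61 × e^(−0.372×1.470) = 0.4110 × 27.61 × 0.5789 = 6.570 mg/L.
Minimum DO = 8.38 − 6.570 = 1.810 mg/L.

t_c ≈ 1.47 d; minimum DO ≈ 1.81 mg/L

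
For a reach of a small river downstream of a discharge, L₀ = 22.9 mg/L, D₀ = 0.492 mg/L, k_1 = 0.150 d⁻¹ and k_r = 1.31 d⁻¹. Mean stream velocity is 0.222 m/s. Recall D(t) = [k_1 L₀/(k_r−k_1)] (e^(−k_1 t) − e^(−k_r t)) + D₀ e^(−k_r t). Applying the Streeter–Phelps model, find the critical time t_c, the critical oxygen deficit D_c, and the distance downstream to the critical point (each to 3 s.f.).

t_c = [1/(k_r−k_1)] ln[(k_r/k_1)(1 − D₀(k_r−k_1)/(k_1 L₀))]
= [1/(1.31−0.150)] ln[(1.31/0.150)(1 − 0.492×1.160/(0.150×22.9))]
= (1/1.160) ln[8.733 × 0.8339] = 0.8621 × ln(7.282) = 0.8621 × 1.985 = 1.712 d.
D_c = (k_1/k_r) L₀ e^(−k_1 t_c) = (0.150/1.31) × 22.9 × e^(−0.150×1.712) = 0.1145 × 22.9 × 0.7736 = 2.028 mg/L.
x_c = v t_c = 0.222 m/s × 1.712 d × 86400 s/d = 32830 m ≈ 32.8 km.

t_c ≈ 1.71 d; D_c ≈ 2.03 mg/L; x_c ≈ 32.8 km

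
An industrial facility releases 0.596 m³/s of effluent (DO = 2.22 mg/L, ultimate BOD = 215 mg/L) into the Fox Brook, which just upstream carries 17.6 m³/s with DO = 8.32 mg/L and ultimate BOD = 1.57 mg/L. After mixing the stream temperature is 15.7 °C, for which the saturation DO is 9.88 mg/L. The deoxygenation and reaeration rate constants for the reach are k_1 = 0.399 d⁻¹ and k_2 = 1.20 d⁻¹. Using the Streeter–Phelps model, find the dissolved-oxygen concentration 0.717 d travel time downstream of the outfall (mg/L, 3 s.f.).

DO ≈ 7.74 mg/L

Mixed DO = (17.6×8.32 + 0.596×2.22)/(17.6+0.596) = 147.8/18.20 = 8.120 mg/L.
Mixed L₀ = (17.6×1.57 + 0.596×215)/(18.20) = 155.8/18.20 = 8.561 mg/L.
Initial deficit D₀ = C_s − DO₀ = 9.88 − 8.120 = 1.760 mg/L.
D(0.717) = [0.399×8.561/(1.20−0.399)](e^(−0.399×0.717) − e^(−1.20×0.717)) + 1.760 e^(−1.20×0.717)
= 4.264 × (0.7512 − 0.4230) + 1.760 × 0.4230 = 2.144 mg/L.
DO = 9.88 − 2.144 = 7.736 mg/L.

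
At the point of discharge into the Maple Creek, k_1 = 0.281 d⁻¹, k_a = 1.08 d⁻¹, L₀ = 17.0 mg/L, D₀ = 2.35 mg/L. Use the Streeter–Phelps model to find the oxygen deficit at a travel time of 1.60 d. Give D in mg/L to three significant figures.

D ≈ 3.17 mg/L

k_1 L₀/(k_a−k_1) = 0.281×17.0/(1.08−0.281) = 4.777/0.7990 = 5.979 mg/L.
e^(−k_1 t) = e^(−0.281×1.600) = 0.6379; e^(−k_a t) = e^(−1.08×1.600) = 0.1776.
D = 5.979 × (0.6379 − 0.1776) + 2.35 × 0.1776 = 2.752 + 0.4175 = 3.169 mg/L.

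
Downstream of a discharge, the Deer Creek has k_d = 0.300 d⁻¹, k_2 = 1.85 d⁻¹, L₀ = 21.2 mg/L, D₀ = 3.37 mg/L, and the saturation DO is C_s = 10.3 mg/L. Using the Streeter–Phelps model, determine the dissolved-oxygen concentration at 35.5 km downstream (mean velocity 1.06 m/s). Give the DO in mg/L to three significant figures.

DO ≈ 7.01 mg/L

Travel time t = x/v = 35.5 km / (1.06 m/s) = 35500 m / 1.06 m/s = 33490 s = 0.3876 d.
k_d L₀/(k_2−k_d) = 0.300×21.2/(1.85−0.300) = 6.360/1.550 = 4.103 mg/L.
e^(−k_d t) = e^(−0.300×0.3876) = 0.8902; e^(−k_2 t) = e^(−1.85×0.3876) = 0.4882.
D = 4.103 × (0.8902 − 0.4882) + 3.37 × 0.4882 = 1.650 + 1.645 = 3.295 mg/L.
DO = C_s − D = 10.3 − 3.295 = 7.005 mg/L.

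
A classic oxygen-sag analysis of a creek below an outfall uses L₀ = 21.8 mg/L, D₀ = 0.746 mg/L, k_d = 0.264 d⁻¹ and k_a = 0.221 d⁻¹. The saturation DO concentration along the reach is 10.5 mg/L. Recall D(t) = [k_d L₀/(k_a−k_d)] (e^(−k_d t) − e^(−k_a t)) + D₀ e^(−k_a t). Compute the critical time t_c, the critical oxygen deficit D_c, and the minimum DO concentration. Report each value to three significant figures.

At the critical point dD/dt = 0, so k_d L₀ e^(−k_d t) = k_a D. Substituting D(t) from the Streeter–Phelps equation and solving for t gives
t_c = ln[(k_a/k_d)(1 − D₀(k_a−k_d)/(k_d L₀))] / (k_a−k_d).
Here k_a−k_d = -0.04300 d⁻¹ and 1 − D₀(k_a−k_d)/(k_d L₀) = 1 − 0.746×-0.04300/(0.264×21.8) = 1.006, so
t_c = ln(0.8371 × 1.006) / -0.04300 = -0.1722 / -0.04300 = 4.005 d.
L(t_c) = L₀ e^(−k_d t_c) = 21.8 × 0.3474 = 7.572 mg/L, and at the critical point k_a D_c = k_d L, so D_c = (0.264/0.221) × 7.572 = 9.046 mg/L.
Minimum DO = C_s − D_c = 10.5 − 9.046 = 1.454 mg/L.

t_c ≈ 4.01 d; D_c ≈ 9.05 mg/L; min DO ≈ 1.45 mg/L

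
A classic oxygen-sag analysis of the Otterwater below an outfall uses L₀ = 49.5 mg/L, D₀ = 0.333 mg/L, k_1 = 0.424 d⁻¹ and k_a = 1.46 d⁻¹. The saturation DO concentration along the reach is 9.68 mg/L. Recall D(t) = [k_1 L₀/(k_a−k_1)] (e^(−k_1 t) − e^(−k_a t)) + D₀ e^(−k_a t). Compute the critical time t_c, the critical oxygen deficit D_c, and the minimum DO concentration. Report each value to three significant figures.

t_c ≈ 1.18 d; D_c ≈ 8.73 mg/L; min DO ≈ 0.954 mg/L

t_c = [1/(k_a−k_1)] ln[(k_a/k_1)(1 − D₀(k_a−k_1)/(k_1 L₀))]
= [1/(1.46−0.424)] ln[(1.46/0.424)(1 − 0.333×1.036/(0.424×49.5))]
= (1/1.036) ln[3.443 × 0.9836] = 0.9653 × ln(3.387) = 0.9653 × 1.220 = 1.177 d.
D_c = (k_1/k_a) L₀ e^(−k_1 t_c) = (0.424/1.46) × 49.5 × e^(−0.424×1.177) = 0.2904 × 49.5 × 0.6070 = 8.726 mg/L.
Minimum DO = C_s − D_c = 9.68 − 8.726 = 0.9544 mg/L.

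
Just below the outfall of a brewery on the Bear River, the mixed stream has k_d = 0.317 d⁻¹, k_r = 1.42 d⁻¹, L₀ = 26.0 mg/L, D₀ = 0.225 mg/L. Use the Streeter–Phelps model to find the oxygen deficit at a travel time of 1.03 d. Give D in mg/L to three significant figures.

D ≈ 3.71 mg/L

k_d L₀/(k_r−k_d) = 0.317×26.0/(1.42−0.317) = 8.242/1.103 = 7.472 mg/L.
e^(−k_d t) = e^(−0.317×1.030) = 0.7214; e^(−k_r t) = e^(−1.42×1.030) = 0.2316.
D = 7.472 × (0.7214 − 0.2316) + 0.225 × 0.2316 = 3.660 + 0.05212 = 3.712 mg/L.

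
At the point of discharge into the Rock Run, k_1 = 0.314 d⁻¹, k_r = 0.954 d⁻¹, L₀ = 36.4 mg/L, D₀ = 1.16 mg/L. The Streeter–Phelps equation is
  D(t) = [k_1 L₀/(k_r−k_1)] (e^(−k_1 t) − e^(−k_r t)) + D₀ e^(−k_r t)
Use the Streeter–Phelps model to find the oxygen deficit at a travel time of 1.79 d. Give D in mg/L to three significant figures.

D ≈ 7.15 mg/L

k_1 L₀/(k_r−k_1) = 0.314×36.4/(0.954−0.314) = 11.43/0.6400 = 17.86 mg/L.
e^(−k_1 t) = e^(−0.314×1.790) = 0.5700; e^(−k_r t) = e^(−0.954×1.790) = 0.1813.
D = 17.86 × (0.5700 − 0.1813) + 1.16 × 0.1813 = 6.942 + 0.2103 = 7.153 mg/L.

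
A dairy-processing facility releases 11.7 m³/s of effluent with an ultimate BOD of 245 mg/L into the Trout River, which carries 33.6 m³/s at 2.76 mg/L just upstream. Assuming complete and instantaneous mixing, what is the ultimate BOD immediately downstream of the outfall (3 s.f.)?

Flow-weighted mixing: C = (Q_r C_r + Q_w C_w)/(Q_r + Q_w)
= (33.6×2.76 + 11.7×245)/(33.6 + 11.7) = 2959/45.30 = 65.33 mg/L.

65.3 mg/L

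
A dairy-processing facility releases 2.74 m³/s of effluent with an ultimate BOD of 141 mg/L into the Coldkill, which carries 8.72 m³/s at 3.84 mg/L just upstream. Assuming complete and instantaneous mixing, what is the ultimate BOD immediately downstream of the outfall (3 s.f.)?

Flow-weighted mixing: C = (Q_r C_r + Q_w C_w)/(Q_r + Q_w)
= (8.72×3.84 + 2.74×141)/(8.72 + 2.74) = 419.8/11.46 = 36.63 mg/L.

36.6 mg/L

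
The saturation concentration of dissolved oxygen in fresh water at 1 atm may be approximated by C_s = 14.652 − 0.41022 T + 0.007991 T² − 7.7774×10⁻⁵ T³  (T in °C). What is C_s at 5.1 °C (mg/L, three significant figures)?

C_s ≈ 12.8 mg/L

C_s = 14.652 − 0.41022×5.1 + 0.007991×5.1² − 7.7774×10⁻⁵×5.1³ = 12.76 mg/L.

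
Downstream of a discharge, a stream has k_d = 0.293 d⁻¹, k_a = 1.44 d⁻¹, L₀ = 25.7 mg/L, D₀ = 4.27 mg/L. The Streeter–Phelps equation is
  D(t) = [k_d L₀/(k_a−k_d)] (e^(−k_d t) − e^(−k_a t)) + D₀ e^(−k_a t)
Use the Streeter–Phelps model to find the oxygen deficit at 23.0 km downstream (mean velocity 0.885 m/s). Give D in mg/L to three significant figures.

D ≈ 4.52 mg/L

Travel time t = x/v = 23.0 km / (0.885 m/s) = 23000 m / 0.885 m/s = 25990 s = 0.3008 d.
k_d L₀/(k_a−k_d) = 0.293×25.7/(1.44−0.293) = 7.530/1.147 = 6.565 mg/L.
e^(−k_d t) = e^(−0.293×0.3008) = 0.9156; e^(−k_a t) = e^(−1.44×0.3008) = 0.6485.
D = 6.565 × (0.9156 − 0.6485) + 4.27 × 0.6485 = 1.754 + 2.769 = 4.523 mg/L.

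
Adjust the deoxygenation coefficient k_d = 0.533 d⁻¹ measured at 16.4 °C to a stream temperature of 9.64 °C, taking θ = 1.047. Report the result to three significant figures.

k_d(T₂) = k_d(T₁) · θ^(T₂−T₁) = 0.533 × 1.047^(9.64−16.4)
= 0.533 × 1.047^-6.76 = 0.533 × 0.7331 = 0.3907 d⁻¹.

k_d ≈ 0.391 d⁻¹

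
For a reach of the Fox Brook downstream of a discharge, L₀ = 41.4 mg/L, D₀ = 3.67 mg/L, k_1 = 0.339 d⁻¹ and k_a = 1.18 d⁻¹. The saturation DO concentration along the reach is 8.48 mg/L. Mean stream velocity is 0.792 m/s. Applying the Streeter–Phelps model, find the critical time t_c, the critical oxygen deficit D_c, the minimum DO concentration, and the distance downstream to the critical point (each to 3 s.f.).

At the critical point dD/dt = 0, so k_1 L₀ e^(−k_1 t) = k_a D. Substituting D(t) from the Streeter–Phelps equation and solving for t gives
t_c = ln[(k_a/k_1)(1 − D₀(k_a−k_1)/(k_1 L₀))] / (k_a−k_1).
Here k_a−k_1 = 0.8410 d⁻¹ and 1 − D₀(k_a−k_1)/(k_1 L₀) = 1 − 3.67×0.8410/(0.339×41.4) = 0.7801, so
t_c = ln(3.481 × 0.7801) / 0.8410 = 0.9989 / 0.8410 = 1.188 d.
L(t_c) = L₀ e^(−k_1 t_c) = 41.4 × 0.6685 = 27.68 mg/L, and at the critical point k_a D_c = k_1 L, so D_c = (0.339/1.18) × 27.68 = 7.951 mg/L.
Minimum DO = C_s − D_c = 8.48 − 7.951 = 0.5285 mg/L.
x_c = v t_c = 0.792 m/s × 1.188 d × 86400 s/d = 81280 m ≈ 81.3 km.

t_c ≈ 1.19 d; D_c ≈ 7.95 mg/L; min DO ≈ 0.529 mg/L; x_c ≈ 81.3 km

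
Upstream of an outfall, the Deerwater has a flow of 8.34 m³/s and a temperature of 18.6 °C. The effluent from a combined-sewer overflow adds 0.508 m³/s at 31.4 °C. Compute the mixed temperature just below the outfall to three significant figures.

19.3 °C

Flow-weighted mixing: C = (Q_r C_r + Q_w C_w)/(Q_r + Q_w)
= (8.34×18.6 + 0.508×31.4)/(8.34 + 0.508) = 171.1/8.848 = 19.33 °C.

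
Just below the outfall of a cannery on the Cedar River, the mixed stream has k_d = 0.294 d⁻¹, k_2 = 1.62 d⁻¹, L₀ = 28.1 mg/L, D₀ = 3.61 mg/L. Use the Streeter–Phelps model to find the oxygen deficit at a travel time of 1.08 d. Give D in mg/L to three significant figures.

k_d L₀/(k_2−k_d) = 0.294×28.1/(1.62−0.294) = 8.261/1.326 = 6.230 mg/L.
e^(−k_d t) = e^(−0.294×1.080) = 0.7280; e^(−k_2 t) = e^(−1.62×1.080) = 0.1738.
D = 6.230 × (0.7280 − 0.1738) + 3.61 × 0.1738 = 3.452 + 0.6276 = 4.080 mg/L.

D ≈ 4.08 mg/L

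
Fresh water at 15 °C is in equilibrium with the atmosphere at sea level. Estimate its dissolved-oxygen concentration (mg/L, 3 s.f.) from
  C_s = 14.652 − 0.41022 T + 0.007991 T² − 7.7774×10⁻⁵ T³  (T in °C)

C_s = 14.652 − 0.41022×15 + 0.007991×15² − 7.7774×10⁻⁵×15³ = 10.03 mg/L.

C_s ≈ 10.0 mg/L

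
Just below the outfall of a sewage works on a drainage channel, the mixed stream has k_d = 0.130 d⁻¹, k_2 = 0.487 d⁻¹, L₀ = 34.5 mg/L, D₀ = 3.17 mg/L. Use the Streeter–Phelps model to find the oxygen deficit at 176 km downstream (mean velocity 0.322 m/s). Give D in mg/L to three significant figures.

Travel time t = x/v = 176 km / (0.322 m/s) = 176000 m / 0.322 m/s = 546600 s = 6.326 d.
k_d L₀/(k_2−k_d) = 0.130×34.5/(0.487−0.130) = 4.485/0.3570 = 12.56 mg/L.
e^(−k_d t) = e^(−0.130×6.326) = 0.4394; e^(−k_2 t) = e^(−0.487×6.326) = 0.04592.
D = 12.56 × (0.4394 − 0.04592) + 3.17 × 0.04592 = 4.943 + 0.1456 = 5.089 mg/L.

D ≈ 5.09 mg/L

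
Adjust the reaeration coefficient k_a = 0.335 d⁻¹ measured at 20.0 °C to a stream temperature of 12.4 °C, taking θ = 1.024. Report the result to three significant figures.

k_a(T₂) = k_a(T₁) · θ^(T₂−T₁) = 0.335 × 1.024^(12.4−20.0)
= 0.335 × 1.024^-7.60 = 0.335 × 0.8351 = 0.2797 d⁻¹.

k_a ≈ 0.280 d⁻¹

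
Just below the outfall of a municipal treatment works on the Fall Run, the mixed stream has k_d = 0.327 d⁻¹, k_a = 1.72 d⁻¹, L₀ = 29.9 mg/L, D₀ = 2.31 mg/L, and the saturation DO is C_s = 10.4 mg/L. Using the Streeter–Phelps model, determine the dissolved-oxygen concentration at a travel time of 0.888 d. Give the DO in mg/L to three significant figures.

k_d L₀/(k_a−k_d) = 0.327×29.9/(1.72−0.327) = 9.777/1.393 = 7.019 mg/L.
e^(−k_d t) = e^(−0.327×0.8880) = 0.7480; e^(−k_a t) = e^(−1.72×0.8880) = 0.2171.
D = 7.019 × (0.7480 − 0.2171) + 2.31 × 0.2171 = 3.726 + 0.5015 = 4.228 mg/L.
DO = C_s − D = 10.4 − 4.228 = 6.172 mg/L.

DO ≈ 6.17 mg/L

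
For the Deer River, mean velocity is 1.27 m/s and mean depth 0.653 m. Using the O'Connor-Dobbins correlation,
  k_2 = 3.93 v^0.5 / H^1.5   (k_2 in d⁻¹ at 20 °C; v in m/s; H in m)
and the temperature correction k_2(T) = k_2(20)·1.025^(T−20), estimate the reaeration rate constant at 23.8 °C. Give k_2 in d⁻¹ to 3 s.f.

k_2(20) = 3.93 × 1.27^0.5 / 0.653^1.5 = 3.93 × 1.127 / 0.5277 = 8.393 d⁻¹.
k_2(23.8) = 8.393 × 1.025^(23.8−20) = 8.393 × 1.098 = 9.219 d⁻¹.

k_2 ≈ 9.22 d⁻¹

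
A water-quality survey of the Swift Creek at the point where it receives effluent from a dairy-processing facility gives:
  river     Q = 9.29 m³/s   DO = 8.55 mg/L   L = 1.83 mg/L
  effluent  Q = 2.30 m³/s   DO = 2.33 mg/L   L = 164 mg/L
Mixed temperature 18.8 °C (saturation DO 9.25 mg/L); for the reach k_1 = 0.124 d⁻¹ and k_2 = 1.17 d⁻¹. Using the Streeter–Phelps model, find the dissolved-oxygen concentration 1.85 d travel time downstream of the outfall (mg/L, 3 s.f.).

Mixed DO = (9.29×8.55 + 2.30×2.33)/(9.29+2.30) = 84.79/11.59 = 7.316 mg/L.
Mixed L₀ = (9.29×1.83 + 2.30×164)/(11.59) = 394.2/11.59 = 34.01 mg/L.
Initial deficit D₀ = C_s − DO₀ = 9.25 − 7.316 = 1.934 mg/L.
D(1.85) = [0.124×34.01/(1.17−0.124)](e^(−0.124×1.85) − e^(−1.17×1.85)) + 1.934 e^(−1.17×1.85)
= 4.032 × (0.7950 − 0.1148) + 1.934 × 0.1148 = 2.965 mg/L.
DO = 9.25 − 2.965 = 6.285 mg/L.

DO ≈ 6.29 mg/L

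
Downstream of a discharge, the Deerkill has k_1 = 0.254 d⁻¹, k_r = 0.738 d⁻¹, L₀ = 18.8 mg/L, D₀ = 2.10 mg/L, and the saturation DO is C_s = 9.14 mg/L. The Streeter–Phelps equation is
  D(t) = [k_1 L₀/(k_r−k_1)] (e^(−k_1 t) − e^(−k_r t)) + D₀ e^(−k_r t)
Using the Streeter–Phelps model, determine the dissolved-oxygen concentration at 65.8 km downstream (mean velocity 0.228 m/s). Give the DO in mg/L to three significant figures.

Travel time t = x/v = 65.8 km / (0.228 m/s) = 65800 m / 0.228 m/s = 288600 s = 3.340 d.
k_1 L₀/(k_r−k_1) = 0.254×18.8/(0.738−0.254) = 4.775/0.4840 = 9.866 mg/L.
e^(−k_1 t) = e^(−0.254×3.340) = 0.4281; e^(−k_r t) = e^(−0.738×3.340) = 0.08500.
D = 9.866 × (0.4281 − 0.08500) + 2.10 × 0.08500 = 3.385 + 0.1785 = 3.563 mg/L.
DO = C_s − D = 9.14 − 3.563 = 5.577 mg/L.

DO ≈ 5.58 mg/L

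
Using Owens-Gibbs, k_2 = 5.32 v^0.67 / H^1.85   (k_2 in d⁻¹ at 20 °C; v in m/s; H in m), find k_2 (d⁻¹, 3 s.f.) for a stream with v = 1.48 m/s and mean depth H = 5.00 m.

k_2 ≈ 0.352 d⁻¹

k_2 = 5.32 × 1.48^0.67 / 5.00^1.85 = 5.32 × 1.300 / 19.64 = 0.3523 d⁻¹.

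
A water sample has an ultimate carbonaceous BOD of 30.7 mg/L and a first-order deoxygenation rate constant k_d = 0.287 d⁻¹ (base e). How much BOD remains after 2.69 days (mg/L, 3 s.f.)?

L ≈ 14.2 mg/L

L_t = L₀ e^(−k_d t) = 30.7 × e^(−0.287×2.69) = 30.7 × 0.4621 = 14.19 mg/L.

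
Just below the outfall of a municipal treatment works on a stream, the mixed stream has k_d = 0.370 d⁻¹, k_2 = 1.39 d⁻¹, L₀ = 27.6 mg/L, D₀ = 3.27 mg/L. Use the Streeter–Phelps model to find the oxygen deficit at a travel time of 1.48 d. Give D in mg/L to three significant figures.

k_d L₀/(k_2−k_d) = 0.370×27.6/(1.39−0.370) = 10.21/1.020 = 10.01 mg/L.
e^(−k_d t) = e^(−0.370×1.480) = 0.5783; e^(−k_2 t) = e^(−1.39×1.480) = 0.1278.
D = 10.01 × (0.5783 − 0.1278) + 3.27 × 0.1278 = 4.511 + 0.4179 = 4.928 mg/L.

D ≈ 4.93 mg/L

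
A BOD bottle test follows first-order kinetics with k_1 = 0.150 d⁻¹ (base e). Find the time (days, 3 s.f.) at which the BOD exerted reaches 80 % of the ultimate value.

y/L₀ = 1 − e^(−k_1 t) = 0.80 ⇒ e^(−k_1 t) = 0.200
t = −ln(0.200) / 0.150 = 1.609 / 0.150 = 10.73 d.

t ≈ 10.7 d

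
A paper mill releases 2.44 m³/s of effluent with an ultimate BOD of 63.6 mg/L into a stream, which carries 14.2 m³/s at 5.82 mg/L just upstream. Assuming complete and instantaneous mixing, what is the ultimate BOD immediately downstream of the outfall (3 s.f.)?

14.3 mg/L

Flow-weighted mixing: C = (Q_r C_r + Q_w C_w)/(Q_r + Q_w)
= (14.2×5.82 + 2.44×63.6)/(14.2 + 2.44) = 237.8/16.64 = 14.29 mg/L.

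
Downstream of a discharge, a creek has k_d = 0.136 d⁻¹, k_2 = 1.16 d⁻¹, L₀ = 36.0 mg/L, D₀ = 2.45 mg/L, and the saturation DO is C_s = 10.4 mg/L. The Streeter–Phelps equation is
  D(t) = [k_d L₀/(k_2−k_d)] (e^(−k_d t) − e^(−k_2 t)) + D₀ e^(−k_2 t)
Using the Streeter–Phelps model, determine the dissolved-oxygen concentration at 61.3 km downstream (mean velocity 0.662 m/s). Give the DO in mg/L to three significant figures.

Travel time t = x/v = 61.3 km / (0.662 m/s) = 61300 m / 0.662 m/s = 92600 s = 1.072 d.
k_d L₀/(k_2−k_d) = 0.136×36.0/(1.16−0.136) = 4.896/1.024 = 4.781 mg/L.
e^(−k_d t) = e^(−0.136×1.072) = 0.8644; e^(−k_2 t) = e^(−1.16×1.072) = 0.2885.
D = 4.781 × (0.8644 − 0.2885) + 2.45 × 0.2885 = 2.754 + 0.7067 = 3.460 mg/L.
DO = C_s − D = 10.4 − 3.460 = 6.940 mg/L.

DO ≈ 6.94 mg/L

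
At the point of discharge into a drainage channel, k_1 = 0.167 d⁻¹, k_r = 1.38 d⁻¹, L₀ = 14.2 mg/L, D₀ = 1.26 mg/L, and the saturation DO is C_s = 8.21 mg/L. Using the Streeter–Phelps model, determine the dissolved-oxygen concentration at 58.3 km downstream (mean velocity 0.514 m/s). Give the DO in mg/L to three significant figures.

DO ≈ 6.75 mg/L

Travel time t = x/v = 58.3 km / (0.514 m/s) = 58300 m / 0.514 m/s = 113400 s = 1.313 d.
k_1 L₀/(k_r−k_1) = 0.167×14.2/(1.38−0.167) = 2.371/1.213 = 1.955 mg/L.
e^(−k_1 t) = e^(−0.167×1.313) = 0.8031; e^(−k_r t) = e^(−1.38×1.313) = 0.1634.
D = 1.955 × (0.8031 − 0.1634) + 1.26 × 0.1634 = 1.251 + 0.2059 = 1.457 mg/L.
DO = C_s − D = 8.21 − 1.457 = 6.753 mg/L.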